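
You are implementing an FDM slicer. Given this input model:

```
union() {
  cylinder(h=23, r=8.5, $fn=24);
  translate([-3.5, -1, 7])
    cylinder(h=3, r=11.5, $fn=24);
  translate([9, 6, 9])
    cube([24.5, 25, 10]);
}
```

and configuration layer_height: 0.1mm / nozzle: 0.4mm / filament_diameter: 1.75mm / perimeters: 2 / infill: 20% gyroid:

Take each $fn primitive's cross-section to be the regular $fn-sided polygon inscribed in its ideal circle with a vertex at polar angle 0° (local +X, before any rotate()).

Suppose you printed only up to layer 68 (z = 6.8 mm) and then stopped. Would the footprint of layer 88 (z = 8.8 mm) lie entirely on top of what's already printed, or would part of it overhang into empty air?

part overhangs

Compare the two slices. At z = 6.8: the cylinder: section is a regular 24-gon, circumradius r=8.5 (area = (24/2)·8.500²·sin(360°/24) = 224.40 mm²); the cylinder at (-3.5, -1) does not reach this height (z outside [7, 10]); the cube at (9, 6) is absent (z outside [9, 19]); Merging all regions: only the r=8.5 cylinder is present, so the union is just that shape — area = 224.40 mm². At z = 8.8: the cylinder: section is a regular 24-gon, circumradius r=8.5 (area = (24/2)·8.500²·sin(360°/24) = 224.40 mm²); the r=11.5 cylinder at (-3.5, -1) gives a regular 24-gon of circumradius 11.5 (constant along its height) (area = (24/2)·11.500²·sin(360°/24) = 410.75 mm²); the cube at (9, 6) is not intersected at this z (z outside [9, 19]); Combining (union): the regions partially overlap — summed areas 635.14 mm² minus the doubly-counted overlap 219.19 mm² gives 415.96 mm² — area = 415.96 mm². Checking containment: at z = 8.8 the cross-section extends beyond the z = 6.8 cross-section by about 191.56 mm².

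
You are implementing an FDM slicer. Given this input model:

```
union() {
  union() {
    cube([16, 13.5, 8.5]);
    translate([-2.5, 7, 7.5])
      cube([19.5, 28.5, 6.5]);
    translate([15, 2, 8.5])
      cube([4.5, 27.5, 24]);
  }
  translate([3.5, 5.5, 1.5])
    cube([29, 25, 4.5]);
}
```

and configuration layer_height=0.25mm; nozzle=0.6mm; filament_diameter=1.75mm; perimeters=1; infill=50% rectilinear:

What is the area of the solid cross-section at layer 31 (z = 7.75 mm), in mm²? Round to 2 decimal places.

667.75 mm²

At z = 7.75 mm: the cube (footprint 16×13.5) is included at this height (area 216.00 mm²); the cube at (-2.5, 7) is present — its section is the full 19.5×28.5 rectangle (area 555.75 mm²); the cube at (15, 2) is absent (z outside [8.5, 32.5]); Taking the union: the regions partially overlap — summed areas 771.75 mm² minus the doubly-counted overlap 104.00 mm² gives 667.75 mm² — area = 667.75 mm²; the cube at (3.5, 5.5) is absent (z outside [1.5, 6]); Combining (union): only that combined region is present, so the union is just that shape — area = 667.75 mm². Overall, the cross-section is a single solid region. Net area = 667.75 mm².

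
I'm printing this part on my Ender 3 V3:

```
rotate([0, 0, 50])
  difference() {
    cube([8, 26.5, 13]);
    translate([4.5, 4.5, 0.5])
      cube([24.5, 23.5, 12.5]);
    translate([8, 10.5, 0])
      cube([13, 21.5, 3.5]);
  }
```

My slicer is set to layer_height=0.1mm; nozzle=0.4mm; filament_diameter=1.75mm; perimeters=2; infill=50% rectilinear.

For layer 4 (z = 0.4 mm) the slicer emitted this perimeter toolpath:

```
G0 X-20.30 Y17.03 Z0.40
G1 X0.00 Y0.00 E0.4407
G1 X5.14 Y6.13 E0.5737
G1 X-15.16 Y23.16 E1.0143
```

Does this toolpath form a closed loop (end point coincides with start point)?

no

Start point (G0): (-20.30, 17.03). End point (last G1): the path does not return to the start — open.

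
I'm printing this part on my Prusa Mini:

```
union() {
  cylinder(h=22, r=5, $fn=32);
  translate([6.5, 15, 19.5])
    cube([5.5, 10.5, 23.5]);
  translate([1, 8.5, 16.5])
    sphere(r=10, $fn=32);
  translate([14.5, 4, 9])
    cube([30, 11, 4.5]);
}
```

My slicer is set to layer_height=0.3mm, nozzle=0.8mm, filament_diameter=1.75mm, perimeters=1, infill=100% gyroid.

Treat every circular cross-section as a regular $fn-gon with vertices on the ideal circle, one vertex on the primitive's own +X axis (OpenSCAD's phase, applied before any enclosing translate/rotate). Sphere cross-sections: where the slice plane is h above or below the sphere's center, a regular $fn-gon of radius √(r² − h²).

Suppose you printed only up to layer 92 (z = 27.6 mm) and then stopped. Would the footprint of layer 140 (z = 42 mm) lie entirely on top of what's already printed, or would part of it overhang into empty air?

entirely on top

Compare the two slices. At z = 27.6: the cylinder does not reach this height (z outside [0, 22]); the cube at (6.5, 15) (footprint 5.5×10.5) is included at this height (area 57.75 mm²); the sphere at (1, 8.5) is not intersected at this z (|z−center|=11.100 > r=10); the cube at (14.5, 4) does not reach this height (z outside [9, 13.5]); Combining (union): only the 5.5×10.5 cube at (6.5, 15) is present, so the union is just that shape — area = 57.75 mm². At z = 42: the cylinder is absent (z outside [0, 22]); the 5.5×10.5 cube at (6.5, 15) contributes its full rectangle (area 57.75 mm²); the sphere at (1, 8.5) is absent (|z−center|=25.500 > r=10); the cube at (14.5, 4) does not reach this height (z outside [9, 13.5]); Taking the union: only the 5.5×10.5 cube at (6.5, 15) is present, so the union is just that shape — area = 57.75 mm². Checking containment: the cross-section at z = 42 is a subset of the cross-section at z = 27.6.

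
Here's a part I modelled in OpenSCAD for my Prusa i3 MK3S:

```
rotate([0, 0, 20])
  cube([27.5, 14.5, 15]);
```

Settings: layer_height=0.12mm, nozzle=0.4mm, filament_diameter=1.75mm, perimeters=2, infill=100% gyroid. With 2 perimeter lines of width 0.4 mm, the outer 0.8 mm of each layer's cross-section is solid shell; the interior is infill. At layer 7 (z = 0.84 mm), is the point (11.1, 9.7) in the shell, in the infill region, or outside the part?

At z = 0.84 mm: the 27.5×14.5 cube contributes its full rectangle; (whole slice rotated 20° about Z — lengths, areas and connectivity unchanged). Overall, the cross-section is a single solid region. Undo the 20° rotation: the query point maps to (13.748, 5.319) in the un-rotated model frame. The nearest boundary edge runs (0.00, 0.00)→(27.50, 0.00); distance from the point to it = 5.32 mm. The point is inside the cross-section and 5.32 mm from the nearest boundary — more than the 0.8 mm shell width (2 × 0.4), so it's in the infill interior.

infill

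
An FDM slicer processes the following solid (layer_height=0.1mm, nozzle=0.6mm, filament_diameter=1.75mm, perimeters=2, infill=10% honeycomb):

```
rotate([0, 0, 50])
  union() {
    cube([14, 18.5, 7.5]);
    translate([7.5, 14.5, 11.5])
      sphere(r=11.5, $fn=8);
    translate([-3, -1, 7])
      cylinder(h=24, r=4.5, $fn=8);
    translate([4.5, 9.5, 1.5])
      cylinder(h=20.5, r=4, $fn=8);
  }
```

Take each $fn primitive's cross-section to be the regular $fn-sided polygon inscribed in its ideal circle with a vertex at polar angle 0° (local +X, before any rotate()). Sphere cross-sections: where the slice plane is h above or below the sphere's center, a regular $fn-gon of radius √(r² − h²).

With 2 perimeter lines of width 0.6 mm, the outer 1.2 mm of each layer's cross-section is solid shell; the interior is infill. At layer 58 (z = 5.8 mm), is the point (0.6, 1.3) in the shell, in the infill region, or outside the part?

At z = 5.8 mm: the cube is present — its section is the full 14×18.5 rectangle; the r=11.5 sphere at (7.5, 14.5) contributes a regular 8-gon of circumradius √(11.5²−5.7²) = 9.988; the cylinder at (-3, -1) does not reach this height (z outside [7, 31]); the cylinder at (4.5, 9.5): section is a regular 8-gon, circumradius r=4; Combining (union): the regions partially overlap (shared area 220.50 mm²), so overlapping operands fuse into one piece — 1 connected region; (whole slice rotated 50° about Z — lengths, areas and connectivity unchanged). Overall, the cross-section is a single solid region. Undo the 50° rotation: the query point maps to (1.382, 0.376) in the un-rotated model frame. The nearest boundary edge runs (14.00, 0.00)→(0.00, 0.00); distance from the point to it = 0.38 mm. The point is inside the cross-section, 0.38 mm from the nearest boundary — within the 1.2 mm shell band (2 × 0.6).

shell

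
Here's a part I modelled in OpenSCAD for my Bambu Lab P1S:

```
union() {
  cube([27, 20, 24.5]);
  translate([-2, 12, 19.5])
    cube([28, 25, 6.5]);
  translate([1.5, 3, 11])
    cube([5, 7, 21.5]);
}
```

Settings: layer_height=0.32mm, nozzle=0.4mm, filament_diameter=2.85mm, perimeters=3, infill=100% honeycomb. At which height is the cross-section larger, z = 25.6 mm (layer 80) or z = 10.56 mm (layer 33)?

layer 80 (z = 25.6 mm)

Layer 80 (z = 25.6): the cube is absent (z outside [0, 24.5]); the 28×25 cube at (-2, 12) contributes its full rectangle (area 700.00 mm²); the cube at (1.5, 3) is present — its section is the full 5×7 rectangle (area 35.00 mm²); Combining (union): the 2 present regions are separate (no shared area or edge), so areas and boundary lengths simply add and each stays a separate island — area = 735.00 mm². So its area = 735.00 mm². Layer 33 (z = 10.56): the 27×20 cube contributes its full rectangle (area 540.00 mm²); the cube at (-2, 12) is absent (z outside [19.5, 26]); the cube at (1.5, 3) is not intersected at this z (z outside [11, 32.5]); Merging all regions: only the 27×20 cube is present, so the union is just that shape — area = 540.00 mm². So its area = 540.00 mm². Layer 80 is larger (735.00 vs 540.00 mm²).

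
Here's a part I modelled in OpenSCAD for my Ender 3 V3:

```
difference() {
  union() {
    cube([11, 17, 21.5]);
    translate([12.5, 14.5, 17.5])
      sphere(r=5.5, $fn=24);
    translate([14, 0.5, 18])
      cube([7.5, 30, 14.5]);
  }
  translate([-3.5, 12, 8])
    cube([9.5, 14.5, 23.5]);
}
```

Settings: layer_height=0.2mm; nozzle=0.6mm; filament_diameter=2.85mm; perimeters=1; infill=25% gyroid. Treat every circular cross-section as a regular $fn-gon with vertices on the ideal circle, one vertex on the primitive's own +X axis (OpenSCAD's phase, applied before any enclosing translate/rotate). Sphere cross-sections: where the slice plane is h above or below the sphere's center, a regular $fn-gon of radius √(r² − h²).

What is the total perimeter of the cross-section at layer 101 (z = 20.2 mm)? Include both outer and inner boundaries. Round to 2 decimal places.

121.84 mm

At z = 20.2 mm: the cube (footprint 11×17) is included at this height (perimeter 56.00 mm); the r=5.5 sphere at (12.5, 14.5) contributes a regular 24-gon of circumradius √(5.5²−2.7²) = 4.792 (perimeter = 2·24·4.792·sin(180°/24) = 30.02 mm); the cube at (14, 0.5) (footprint 7.5×30) is included at this height (perimeter 75.00 mm); Combining (union): the regions partially overlap (shared area 39.98 mm²), so the edge portions inside another operand are dropped and the merged outline is re-measured after clipping — boundary = 121.84 mm; the 9.5×14.5 cube at (-3.5, 12) contributes its full rectangle (perimeter 48.00 mm); Taking the first minus the rest: starting from the result so far, the 9.5×14.5 cube at (-3.5, 12) partially overlaps it — only the 30.00 mm² overlap (of its 137.75 mm²) is removed, clipping the outline — boundary = 121.84 mm. Overall, the cross-section is a single solid region. Total boundary length (outer) = 121.84 mm.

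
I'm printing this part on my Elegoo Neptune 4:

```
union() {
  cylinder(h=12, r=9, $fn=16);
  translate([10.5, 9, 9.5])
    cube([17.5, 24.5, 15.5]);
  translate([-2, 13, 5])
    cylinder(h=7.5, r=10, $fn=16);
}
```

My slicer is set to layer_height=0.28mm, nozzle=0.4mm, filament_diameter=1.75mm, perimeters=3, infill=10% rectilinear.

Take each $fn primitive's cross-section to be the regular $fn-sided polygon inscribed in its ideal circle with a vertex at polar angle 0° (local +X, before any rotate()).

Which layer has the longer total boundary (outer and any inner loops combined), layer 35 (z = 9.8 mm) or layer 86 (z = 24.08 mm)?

layer 35 (z = 9.8 mm)

Layer 35 (z = 9.8): the cylinder: section is a regular 16-gon, circumradius r=9 (perimeter = 2·16·9.000·sin(180°/16) = 56.19 mm); the cube at (10.5, 9) is present — its section is the full 17.5×24.5 rectangle (perimeter 84.00 mm); the cylinder at (-2, 13): section is a regular 16-gon, circumradius r=10 (perimeter = 2·16·10.000·sin(180°/16) = 62.43 mm); Merging all regions: the regions partially overlap (shared area 51.55 mm²), so the edge portions inside another operand are dropped and the merged outline is re-measured after clipping — boundary = 172.86 mm. So its perimeter = 172.86 mm. Layer 86 (z = 24.08): the cylinder is absent (z outside [0, 12]); the cube at (10.5, 9) is present — its section is the full 17.5×24.5 rectangle (perimeter 84.00 mm); the cylinder at (-2, 13) is not intersected at this z (z outside [5, 12.5]); Merging all regions: only the 17.5×24.5 cube at (10.5, 9) is present, so the union is just that shape — boundary = 84.00 mm. So its perimeter = 84.00 mm. Layer 35 is larger (172.86 vs 84.00 mm).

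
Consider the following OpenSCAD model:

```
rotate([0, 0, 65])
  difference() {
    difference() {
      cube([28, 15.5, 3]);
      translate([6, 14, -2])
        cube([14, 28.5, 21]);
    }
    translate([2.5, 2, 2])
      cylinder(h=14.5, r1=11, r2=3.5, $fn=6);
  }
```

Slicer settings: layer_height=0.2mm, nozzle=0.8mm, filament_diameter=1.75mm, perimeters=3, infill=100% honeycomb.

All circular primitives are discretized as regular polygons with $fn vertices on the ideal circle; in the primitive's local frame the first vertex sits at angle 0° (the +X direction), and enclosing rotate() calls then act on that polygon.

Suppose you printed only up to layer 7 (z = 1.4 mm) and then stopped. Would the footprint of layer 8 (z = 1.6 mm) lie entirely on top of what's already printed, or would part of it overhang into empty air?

Compare the two slices. At z = 1.4: the 28×15.5 cube contributes its full rectangle (area 434.00 mm²); the cube at (6, 14) (footprint 14×28.5) is included at this height (area 399.00 mm²); Subtracting the remaining from the first: starting from the 28×15.5 cube (434.00 mm²), the 14×28.5 cube at (6, 14) partially overlaps it — only the 21.00 mm² overlap (of its 399.00 mm²) is removed, clipping the outline — area = 413.00 mm²; the cone at (2.5, 2) is absent (z outside [2, 16.5]); Subtracting the remaining from the first: none of the subtracted shapes is present at this height, so that combined region is unchanged — area = 413.00 mm²; (whole slice rotated 65° about Z — lengths, areas and connectivity unchanged). At z = 1.6: the cube (footprint 28×15.5) is included at this height (area 434.00 mm²); the cube at (6, 14) (footprint 14×28.5) is included at this height (area 399.00 mm²); Subtracting the remaining from the first: starting from the 28×15.5 cube (434.00 mm²), the 14×28.5 cube at (6, 14) partially overlaps it — only the 21.00 mm² overlap (of its 399.00 mm²) is removed, clipping the outline — area = 413.00 mm²; the cone at (2.5, 2) does not reach this height (z outside [2, 16.5]); Taking the first minus the rest: none of the subtracted shapes is present at this height, so that combined region is unchanged — area = 413.00 mm²; (whole slice rotated 65° about Z — lengths, areas and connectivity unchanged). Checking containment: the cross-section at z = 1.6 is a subset of the cross-section at z = 1.4.

entirely on top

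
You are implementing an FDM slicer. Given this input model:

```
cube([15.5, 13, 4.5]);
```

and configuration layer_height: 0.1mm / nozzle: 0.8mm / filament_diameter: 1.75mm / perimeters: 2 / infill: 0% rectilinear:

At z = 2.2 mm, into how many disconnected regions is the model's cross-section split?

1

At z = 2.2 mm: the cube (footprint 15.5×13) is included at this height. The result has 1 disconnected region.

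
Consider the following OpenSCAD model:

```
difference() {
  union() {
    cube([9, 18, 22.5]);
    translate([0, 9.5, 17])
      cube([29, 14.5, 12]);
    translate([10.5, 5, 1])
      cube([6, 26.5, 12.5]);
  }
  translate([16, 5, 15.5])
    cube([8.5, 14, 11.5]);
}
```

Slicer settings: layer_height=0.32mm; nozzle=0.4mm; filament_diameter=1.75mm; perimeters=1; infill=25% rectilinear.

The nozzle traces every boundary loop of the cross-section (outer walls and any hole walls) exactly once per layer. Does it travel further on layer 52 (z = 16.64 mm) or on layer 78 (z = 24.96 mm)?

layer 78 (z = 24.96 mm)

Layer 52 (z = 16.64): the 9×18 cube contributes its full rectangle (perimeter 54.00 mm); the cube at (0, 9.5) is not intersected at this z (z outside [17, 29]); the cube at (10.5, 5) is not intersected at this z (z outside [1, 13.5]); Taking the union: only the 9×18 cube is present, so the union is just that shape — boundary = 54.00 mm; the cube at (16, 5) is present — its section is the full 8.5×14 rectangle (perimeter 45.00 mm); Taking the first minus the rest: starting from that combined region, the 8.5×14 cube at (16, 5) misses the remaining region (no effect) — boundary = 54.00 mm. So its perimeter = 54.00 mm. Layer 78 (z = 24.96): the cube does not reach this height (z outside [0, 22.5]); the 29×14.5 cube at (0, 9.5) contributes its full rectangle (perimeter 87.00 mm); the cube at (10.5, 5) does not reach this height (z outside [1, 13.5]); Combining (union): only the 29×14.5 cube at (0, 9.5) is present, so the union is just that shape — boundary = 87.00 mm; the cube at (16, 5) is present — its section is the full 8.5×14 rectangle (perimeter 45.00 mm); After the difference (first − rest): starting from that combined region, the 8.5×14 cube at (16, 5) partially overlaps it — only the 80.75 mm² overlap (of its 119.00 mm²) is removed, clipping the outline — boundary = 106.00 mm. So its perimeter = 106.00 mm. Layer 78 is larger (106.00 vs 54.00 mm).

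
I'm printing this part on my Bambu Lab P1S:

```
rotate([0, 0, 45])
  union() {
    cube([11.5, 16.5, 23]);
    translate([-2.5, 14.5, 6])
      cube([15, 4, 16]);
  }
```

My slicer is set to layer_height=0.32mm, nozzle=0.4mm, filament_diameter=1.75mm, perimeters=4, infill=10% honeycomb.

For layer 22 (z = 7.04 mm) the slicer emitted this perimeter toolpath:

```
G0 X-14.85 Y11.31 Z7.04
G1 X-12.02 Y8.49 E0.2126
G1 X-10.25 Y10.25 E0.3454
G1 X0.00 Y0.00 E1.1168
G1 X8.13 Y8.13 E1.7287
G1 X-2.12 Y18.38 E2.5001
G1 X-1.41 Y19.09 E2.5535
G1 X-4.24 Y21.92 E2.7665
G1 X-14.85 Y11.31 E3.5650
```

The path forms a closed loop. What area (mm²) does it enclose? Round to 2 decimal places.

Apply the shoelace formula to the sequence of (X, Y) vertices; enclosed area = 226.69 mm².

226.69 mm²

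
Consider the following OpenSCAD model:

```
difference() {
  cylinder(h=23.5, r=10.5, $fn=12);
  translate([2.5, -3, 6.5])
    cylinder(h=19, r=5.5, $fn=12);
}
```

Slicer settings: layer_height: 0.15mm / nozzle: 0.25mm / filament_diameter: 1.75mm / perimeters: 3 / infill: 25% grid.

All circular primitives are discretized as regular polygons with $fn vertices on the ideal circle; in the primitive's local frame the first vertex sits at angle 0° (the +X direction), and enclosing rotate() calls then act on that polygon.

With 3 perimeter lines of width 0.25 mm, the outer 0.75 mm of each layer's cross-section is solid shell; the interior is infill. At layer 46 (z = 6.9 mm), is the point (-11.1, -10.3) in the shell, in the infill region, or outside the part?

At z = 6.9 mm: the r=10.5 cylinder contributes a regular 12-gon of circumradius 10.5; the r=5.5 cylinder at (2.5, -3) gives a regular 12-gon of circumradius 5.5 (constant along its height); Subtracting the remaining from the first: starting from the r=10.5 cylinder, the r=5.5 cylinder at (2.5, -3) lies wholly inside it (removes its full 90.75 mm² and its 34.16 mm outline becomes a hole wall) — 1 connected region with 1 hole. Overall, the cross-section is one region with 1 hole. The nearest boundary edge runs (-5.25, -9.09)→(-9.09, -5.25); distance from the point to it = 4.99 mm. The point is not inside any of the regions above, so it lies outside the cross-section (4.99 mm from the nearest boundary).

outside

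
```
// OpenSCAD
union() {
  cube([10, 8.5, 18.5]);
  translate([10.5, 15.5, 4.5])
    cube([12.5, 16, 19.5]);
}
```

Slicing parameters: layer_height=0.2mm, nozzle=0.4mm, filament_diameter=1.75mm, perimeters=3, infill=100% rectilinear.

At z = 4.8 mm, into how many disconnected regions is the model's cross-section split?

At z = 4.8 mm: the cube is present — its section is the full 10×8.5 rectangle; the cube at (10.5, 15.5) is present — its section is the full 12.5×16 rectangle; Merging all regions: the 2 present regions are separate (no shared area or edge), so areas and boundary lengths simply add and each stays a separate island — 2 connected regions. The result has 2 disconnected regions.

2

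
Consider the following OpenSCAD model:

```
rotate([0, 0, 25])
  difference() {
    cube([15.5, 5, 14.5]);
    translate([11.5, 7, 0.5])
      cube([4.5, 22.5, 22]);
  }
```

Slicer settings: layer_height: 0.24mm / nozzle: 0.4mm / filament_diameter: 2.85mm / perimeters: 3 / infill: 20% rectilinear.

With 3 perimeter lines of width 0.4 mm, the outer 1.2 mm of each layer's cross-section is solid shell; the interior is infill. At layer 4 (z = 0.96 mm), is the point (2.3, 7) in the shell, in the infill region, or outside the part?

outside

At z = 0.96 mm: the cube (footprint 15.5×5) is included at this height; the 4.5×22.5 cube at (11.5, 7) contributes its full rectangle; Taking the first minus the rest: starting from the 15.5×5 cube, the 4.5×22.5 cube at (11.5, 7) misses the remaining region (no effect) — 1 connected region; (whole slice rotated 25° about Z — lengths, areas and connectivity unchanged). Overall, the cross-section is a single solid region. Undo the 25° rotation: the query point maps to (5.043, 5.372) in the un-rotated model frame. The nearest boundary edge runs (0.00, 5.00)→(15.50, 5.00); distance from the point to it = 0.37 mm. The point is not inside any of the regions above, so it lies outside the cross-section (0.37 mm from the nearest boundary).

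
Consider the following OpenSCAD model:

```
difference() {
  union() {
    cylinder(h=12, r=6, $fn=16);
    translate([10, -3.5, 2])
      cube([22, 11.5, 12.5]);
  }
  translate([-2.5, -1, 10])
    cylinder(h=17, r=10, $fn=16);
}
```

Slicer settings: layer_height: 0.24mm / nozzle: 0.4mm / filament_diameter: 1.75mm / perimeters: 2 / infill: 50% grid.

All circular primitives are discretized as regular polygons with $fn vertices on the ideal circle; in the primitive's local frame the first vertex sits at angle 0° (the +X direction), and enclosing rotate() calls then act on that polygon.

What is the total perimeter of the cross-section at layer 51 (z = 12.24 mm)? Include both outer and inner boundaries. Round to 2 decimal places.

At z = 12.24 mm: the cylinder does not reach this height (z outside [0, 12]); the 22×11.5 cube at (10, -3.5) contributes its full rectangle (perimeter 67.00 mm); Taking the union: only the 22×11.5 cube at (10, -3.5) is present, so the union is just that shape — boundary = 67.00 mm; the cylinder at (-2.5, -1): section is a regular 16-gon, circumradius r=10 (perimeter = 2·16·10.000·sin(180°/16) = 62.43 mm); After the difference (first − rest): starting from that combined region, the r=10 cylinder at (-2.5, -1) misses the remaining region (no effect) — boundary = 67.00 mm. Overall, the cross-section is a single solid region. Total boundary length (outer) = 67.00 mm.

67.00 mm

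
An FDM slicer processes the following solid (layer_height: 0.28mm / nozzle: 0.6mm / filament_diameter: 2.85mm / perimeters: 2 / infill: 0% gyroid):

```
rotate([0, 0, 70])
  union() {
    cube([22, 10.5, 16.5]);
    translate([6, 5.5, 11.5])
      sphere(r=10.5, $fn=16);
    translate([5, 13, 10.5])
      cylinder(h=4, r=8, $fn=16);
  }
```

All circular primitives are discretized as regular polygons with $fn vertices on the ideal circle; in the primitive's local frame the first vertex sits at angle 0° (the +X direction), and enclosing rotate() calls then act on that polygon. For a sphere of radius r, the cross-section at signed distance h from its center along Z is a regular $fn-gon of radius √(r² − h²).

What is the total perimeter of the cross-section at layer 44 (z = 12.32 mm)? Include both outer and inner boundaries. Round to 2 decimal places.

87.74 mm

At z = 12.32 mm: the 22×10.5 cube contributes its full rectangle (perimeter 65.00 mm); the sphere at (6, 5.5): section is a regular 16-gon, circumradius = √(r²−h²) = √(10.5²−0.82²) = 10.468 (perimeter = 2·16·10.468·sin(180°/16) = 65.35 mm); the r=8 cylinder at (5, 13) gives a regular 16-gon of circumradius 8 (constant along its height) (perimeter = 2·16·8.000·sin(180°/16) = 49.94 mm); Combining (union): the regions partially overlap (shared area 290.65 mm²), so the edge portions inside another operand are dropped and the merged outline is re-measured after clipping — boundary = 87.74 mm; (whole slice rotated 70° about Z — lengths, areas and connectivity unchanged). Overall, the cross-section is a single solid region. Total boundary length (outer) = 87.74 mm.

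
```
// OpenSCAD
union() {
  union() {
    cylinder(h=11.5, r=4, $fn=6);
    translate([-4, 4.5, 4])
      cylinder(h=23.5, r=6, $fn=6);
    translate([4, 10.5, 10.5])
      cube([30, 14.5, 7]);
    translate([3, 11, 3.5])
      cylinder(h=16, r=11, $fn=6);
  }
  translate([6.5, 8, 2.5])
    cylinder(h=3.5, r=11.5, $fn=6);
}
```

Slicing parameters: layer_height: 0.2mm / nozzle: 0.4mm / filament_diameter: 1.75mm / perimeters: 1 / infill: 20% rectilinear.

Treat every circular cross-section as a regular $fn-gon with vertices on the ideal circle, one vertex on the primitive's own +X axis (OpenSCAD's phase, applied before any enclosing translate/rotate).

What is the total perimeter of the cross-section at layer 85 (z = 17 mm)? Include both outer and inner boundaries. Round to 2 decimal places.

At z = 17 mm: the cylinder is not intersected at this z (z outside [0, 11.5]); the cylinder at (-4, 4.5): section is a regular 6-gon, circumradius r=6 (perimeter = 2·6·6.000·sin(180°/6) = 36.00 mm); the cube at (4, 10.5) is present — its section is the full 30×14.5 rectangle (perimeter 89.00 mm); the r=11 cylinder at (3, 11) contributes a regular 6-gon of circumradius 11 (perimeter = 2·6·11.000·sin(180°/6) = 66.00 mm); Combining (union): the regions partially overlap (shared area 120.05 mm²), so the edge portions inside another operand are dropped and the merged outline is re-measured after clipping — boundary = 127.44 mm; the cylinder at (6.5, 8) does not reach this height (z outside [2.5, 6]); Combining (union): only that combined region is present, so the union is just that shape — boundary = 127.44 mm. Overall, the cross-section is a single solid region. Total boundary length (outer) = 127.44 mm.

127.44 mm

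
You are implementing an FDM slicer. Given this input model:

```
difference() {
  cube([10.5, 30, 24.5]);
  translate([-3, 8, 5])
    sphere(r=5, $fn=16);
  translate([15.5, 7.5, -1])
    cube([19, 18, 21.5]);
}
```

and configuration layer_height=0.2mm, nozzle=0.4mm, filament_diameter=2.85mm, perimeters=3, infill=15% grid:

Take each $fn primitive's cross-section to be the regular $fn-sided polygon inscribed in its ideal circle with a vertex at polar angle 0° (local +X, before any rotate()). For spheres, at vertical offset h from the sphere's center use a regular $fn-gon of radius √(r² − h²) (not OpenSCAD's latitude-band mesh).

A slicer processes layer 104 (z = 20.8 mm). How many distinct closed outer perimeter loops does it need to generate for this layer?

At z = 20.8 mm: the cube (footprint 10.5×30) is included at this height; the sphere at (-3, 8) is absent (|z−center|=15.800 > r=5); the cube at (15.5, 7.5) is absent (z outside [-1, 20.5]); Taking the first minus the rest: none of the subtracted shapes is present at this height, so the 10.5×30 cube is unchanged — 1 connected region. The result has 1 disconnected region.

1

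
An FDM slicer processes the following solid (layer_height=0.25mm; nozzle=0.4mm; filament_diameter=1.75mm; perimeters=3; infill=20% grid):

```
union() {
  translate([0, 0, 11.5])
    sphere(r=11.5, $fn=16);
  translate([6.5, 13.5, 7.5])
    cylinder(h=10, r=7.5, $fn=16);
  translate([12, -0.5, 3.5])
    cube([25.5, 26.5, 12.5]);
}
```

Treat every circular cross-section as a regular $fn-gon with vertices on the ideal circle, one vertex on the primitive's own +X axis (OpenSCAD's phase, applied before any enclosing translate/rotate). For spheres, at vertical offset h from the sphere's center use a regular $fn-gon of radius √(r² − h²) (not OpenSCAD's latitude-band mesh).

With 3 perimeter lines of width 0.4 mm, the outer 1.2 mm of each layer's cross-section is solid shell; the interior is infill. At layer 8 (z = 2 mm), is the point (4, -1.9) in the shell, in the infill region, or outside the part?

At z = 2 mm: the r=11.5 sphere slices to a regular 16-gon of circumradius 6.481 (√(r²−h²) with h=9.5 from center); the cylinder at (6.5, 13.5) does not reach this height (z outside [7.5, 17.5]); the cube at (12, -0.5) does not reach this height (z outside [3.5, 16]); Merging all regions: only the r=11.5 sphere is present, so the union is just that shape — 1 connected region. Overall, the cross-section is a single solid region. The nearest boundary edge runs (4.58, -4.58)→(5.99, -2.48); distance from the point to it = 1.97 mm. The point is inside the cross-section and 1.97 mm from the nearest boundary — more than the 1.2 mm shell width (3 × 0.4), so it's in the infill interior.

infill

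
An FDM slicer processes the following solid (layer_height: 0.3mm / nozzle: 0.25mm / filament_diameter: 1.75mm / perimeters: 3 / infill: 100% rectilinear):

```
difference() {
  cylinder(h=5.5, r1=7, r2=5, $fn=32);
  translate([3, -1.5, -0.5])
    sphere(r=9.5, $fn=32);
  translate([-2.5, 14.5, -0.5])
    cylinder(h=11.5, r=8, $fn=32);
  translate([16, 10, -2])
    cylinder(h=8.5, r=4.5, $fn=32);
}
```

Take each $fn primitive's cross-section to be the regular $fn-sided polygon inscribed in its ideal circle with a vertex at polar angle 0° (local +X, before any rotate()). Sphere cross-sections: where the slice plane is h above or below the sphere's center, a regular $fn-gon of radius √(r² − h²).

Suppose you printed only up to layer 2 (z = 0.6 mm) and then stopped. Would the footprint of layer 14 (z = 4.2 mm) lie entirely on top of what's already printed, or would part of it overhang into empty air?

part overhangs

Compare the two slices. At z = 0.6: the cone contributes a regular 32-gon of circumradius 6.782 (interpolated between r1=7 and r2=5 at t=0.109) (area = (32/2)·6.782²·sin(360°/32) = 143.56 mm²); the r=9.5 sphere at (3, -1.5) contributes a regular 32-gon of circumradius √(9.5²−1.1²) = 9.436 (area = (32/2)·9.436²·sin(360°/32) = 277.93 mm²); the cylinder at (-2.5, 14.5): section is a regular 32-gon, circumradius r=8 (area = (32/2)·8.000²·sin(360°/32) = 199.77 mm²); the r=4.5 cylinder at (16, 10) contributes a regular 32-gon of circumradius 4.5 (area = (32/2)·4.500²·sin(360°/32) = 63.21 mm²); Subtracting the remaining from the first: starting from the cone (143.56 mm²), the r=9.5 sphere at (3, -1.5) partially overlaps it — only the 138.65 mm² overlap (of its 277.93 mm²) is removed, clipping the outline; the r=8 cylinder at (-2.5, 14.5) misses the remaining region (no effect); the r=4.5 cylinder at (16, 10) misses the remaining region (no effect) — area = 4.92 mm². At z = 4.2: the cone (r1=7→r2=5) has section circumradius 5.473 here — a regular 32-gon (area = (32/2)·5.473²·sin(360°/32) = 93.49 mm²); the r=9.5 sphere at (3, -1.5) slices to a regular 32-gon of circumradius 8.256 (√(r²−h²) with h=4.7 from center) (area = (32/2)·8.256²·sin(360°/32) = 212.76 mm²); the r=8 cylinder at (-2.5, 14.5) gives a regular 32-gon of circumradius 8 (constant along its height) (area = (32/2)·8.000²·sin(360°/32) = 199.77 mm²); the cylinder at (16, 10): section is a regular 32-gon, circumradius r=4.5 (area = (32/2)·4.500²·sin(360°/32) = 63.21 mm²); After the difference (first − rest): starting from the cone (93.49 mm²), the r=9.5 sphere at (3, -1.5) partially overlaps it — only the 90.43 mm² overlap (of its 212.76 mm²) is removed, clipping the outline; the r=8 cylinder at (-2.5, 14.5) misses the remaining region (no effect); the r=4.5 cylinder at (16, 10) misses the remaining region (no effect) — area = 3.06 mm². Checking containment: at z = 4.2 the cross-section extends beyond the z = 0.6 cross-section by about 3.06 mm².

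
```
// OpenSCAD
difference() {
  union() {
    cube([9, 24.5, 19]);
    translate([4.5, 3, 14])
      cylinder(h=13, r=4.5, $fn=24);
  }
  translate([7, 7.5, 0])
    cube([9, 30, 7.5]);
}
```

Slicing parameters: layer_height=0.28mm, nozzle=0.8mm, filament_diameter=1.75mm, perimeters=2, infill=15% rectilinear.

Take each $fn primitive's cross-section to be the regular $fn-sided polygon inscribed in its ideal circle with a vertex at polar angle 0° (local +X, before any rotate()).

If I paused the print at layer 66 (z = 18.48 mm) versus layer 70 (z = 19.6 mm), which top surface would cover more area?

layer 66 (z = 18.48 mm)

Layer 66 (z = 18.48): the 9×24.5 cube contributes its full rectangle (area 220.50 mm²); the r=4.5 cylinder at (4.5, 3) contributes a regular 24-gon of circumradius 4.5 (area = (24/2)·4.500²·sin(360°/24) = 62.89 mm²); Merging all regions: the regions partially overlap — summed areas 283.39 mm² minus the doubly-counted overlap 56.11 mm² gives 227.28 mm² — area = 227.28 mm²; the cube at (7, 7.5) does not reach this height (z outside [0, 7.5]); After the difference (first − rest): none of the subtracted shapes is present at this height, so that combined region is unchanged — area = 227.28 mm². So its area = 227.28 mm². Layer 70 (z = 19.6): the cube is not intersected at this z (z outside [0, 19]); the r=4.5 cylinder at (4.5, 3) contributes a regular 24-gon of circumradius 4.5 (area = (24/2)·4.500²·sin(360°/24) = 62.89 mm²); Merging all regions: only the r=4.5 cylinder at (4.5, 3) is present, so the union is just that shape — area = 62.89 mm²; the cube at (7, 7.5) is absent (z outside [0, 7.5]); Taking the first minus the rest: none of the subtracted shapes is present at this height, so that combined region is unchanged — area = 62.89 mm². So its area = 62.89 mm². Layer 66 is larger (227.28 vs 62.89 mm²).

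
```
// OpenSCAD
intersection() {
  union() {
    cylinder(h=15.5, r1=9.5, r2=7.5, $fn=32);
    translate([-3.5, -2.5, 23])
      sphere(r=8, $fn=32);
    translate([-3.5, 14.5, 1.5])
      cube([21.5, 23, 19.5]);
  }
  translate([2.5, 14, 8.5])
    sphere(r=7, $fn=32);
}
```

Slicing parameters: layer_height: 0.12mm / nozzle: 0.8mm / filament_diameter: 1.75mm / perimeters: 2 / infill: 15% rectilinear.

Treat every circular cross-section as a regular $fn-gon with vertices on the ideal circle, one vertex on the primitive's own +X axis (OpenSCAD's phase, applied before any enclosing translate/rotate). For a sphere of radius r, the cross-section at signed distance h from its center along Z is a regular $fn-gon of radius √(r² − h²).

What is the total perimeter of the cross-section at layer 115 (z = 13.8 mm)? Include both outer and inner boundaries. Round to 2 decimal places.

At z = 13.8 mm: the cone contributes a regular 32-gon of circumradius 7.719 (interpolated between r1=9.5 and r2=7.5 at t=0.890) (perimeter = 2·32·7.719·sin(180°/32) = 48.42 mm); the sphere at (-3.5, -2.5) is absent (|z−center|=9.200 > r=8); the cube at (-3.5, 14.5) (footprint 21.5×23) is included at this height (perimeter 89.00 mm); Merging all regions: the 2 present regions are separate (no shared area or edge), so areas and boundary lengths simply add and each stays a separate island — boundary = 137.42 mm; the sphere at (2.5, 14): section is a regular 32-gon, circumradius = √(r²−h²) = √(7²−5.3²) = 4.573 (perimeter = 2·32·4.573·sin(180°/32) = 28.69 mm); Taking the intersection: the r=7 sphere at (2.5, 14) partially overlaps the result so far; clipping to the common part keeps 28.09 mm² — boundary = 22.38 mm. Overall, the cross-section is a single solid region. Total boundary length (outer) = 22.38 mm.

22.38 mm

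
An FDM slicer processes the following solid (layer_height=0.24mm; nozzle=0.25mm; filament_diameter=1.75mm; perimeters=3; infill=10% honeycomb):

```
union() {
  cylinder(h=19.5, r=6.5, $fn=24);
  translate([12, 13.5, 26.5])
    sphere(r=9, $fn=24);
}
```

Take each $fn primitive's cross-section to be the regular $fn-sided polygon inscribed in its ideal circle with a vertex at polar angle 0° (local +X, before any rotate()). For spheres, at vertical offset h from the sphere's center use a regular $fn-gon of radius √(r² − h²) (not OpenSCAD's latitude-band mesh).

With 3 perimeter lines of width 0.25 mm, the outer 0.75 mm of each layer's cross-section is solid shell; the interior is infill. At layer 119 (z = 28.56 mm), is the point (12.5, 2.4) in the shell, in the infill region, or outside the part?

outside

At z = 28.56 mm: the cylinder is absent (z outside [0, 19.5]); the r=9 sphere at (12, 13.5) contributes a regular 24-gon of circumradius √(9²−2.06²) = 8.761; Merging all regions: only the r=9 sphere at (12, 13.5) is present, so the union is just that shape — 1 connected region. Overall, the cross-section is a single solid region. The nearest boundary edge runs (12.00, 4.74)→(14.27, 5.04); distance from the point to it = 2.38 mm. The point is not inside any of the regions above, so it lies outside the cross-section (2.38 mm from the nearest boundary).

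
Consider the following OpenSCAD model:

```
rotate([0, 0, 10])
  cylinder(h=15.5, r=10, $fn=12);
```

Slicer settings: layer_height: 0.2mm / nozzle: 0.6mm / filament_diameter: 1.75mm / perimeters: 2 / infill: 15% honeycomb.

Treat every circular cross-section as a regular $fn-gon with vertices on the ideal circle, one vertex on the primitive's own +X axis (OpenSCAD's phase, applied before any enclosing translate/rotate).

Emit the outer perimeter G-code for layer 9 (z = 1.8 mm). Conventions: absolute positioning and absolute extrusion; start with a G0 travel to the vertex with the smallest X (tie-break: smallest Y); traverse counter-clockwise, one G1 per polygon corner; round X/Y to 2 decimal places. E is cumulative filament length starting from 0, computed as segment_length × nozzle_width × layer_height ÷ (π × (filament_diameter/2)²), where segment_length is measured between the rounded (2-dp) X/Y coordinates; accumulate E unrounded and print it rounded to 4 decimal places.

At z = 1.8 mm: the r=10 cylinder gives a regular 12-gon of circumradius 10 (constant along its height); (rotated 10° about Z; rotation is an isometry so areas/perimeters/island counts are preserved). The outline is a single polygon with 12 vertices. Extrusion per mm of travel: 0.6 × 0.2 / (π × 0.875²) = 0.049890. Accumulating E over each segment gives final E = 3.0997.

G0 X-9.85 Y-1.74 Z1.80
G1 X-7.66 Y-6.43 E0.2582
G1 X-3.42 Y-9.40 E0.5165
G1 X1.74 Y-9.85 E0.7749
G1 X6.43 Y-7.66 E1.0332
G1 X9.40 Y-3.42 E1.2914
G1 X9.85 Y1.74 E1.5498
G1 X7.66 Y6.43 E1.8081
G1 X3.42 Y9.40 E2.0663
G1 X-1.74 Y9.85 E2.3247
G1 X-6.43 Y7.66 E2.5830
G1 X-9.40 Y3.42 E2.8413
G1 X-9.85 Y-1.74 E3.0997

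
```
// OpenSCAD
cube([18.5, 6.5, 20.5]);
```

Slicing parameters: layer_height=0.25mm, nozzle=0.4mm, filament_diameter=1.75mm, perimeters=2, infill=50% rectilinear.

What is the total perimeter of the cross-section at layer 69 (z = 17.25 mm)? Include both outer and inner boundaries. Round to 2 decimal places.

At z = 17.25 mm: the 18.5×6.5 cube contributes its full rectangle (perimeter 50.00 mm). Overall, the cross-section is a single solid region. Total boundary length (outer) = 50.00 mm.

50.00 mm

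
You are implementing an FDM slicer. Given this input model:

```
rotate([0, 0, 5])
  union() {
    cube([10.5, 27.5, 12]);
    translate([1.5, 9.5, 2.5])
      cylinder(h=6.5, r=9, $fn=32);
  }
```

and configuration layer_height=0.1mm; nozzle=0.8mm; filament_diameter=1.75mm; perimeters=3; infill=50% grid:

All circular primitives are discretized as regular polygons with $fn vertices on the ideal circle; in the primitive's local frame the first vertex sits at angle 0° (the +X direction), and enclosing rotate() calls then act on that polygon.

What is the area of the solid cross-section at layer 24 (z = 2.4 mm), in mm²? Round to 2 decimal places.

288.75 mm²

At z = 2.4 mm: the cube (footprint 10.5×27.5) is included at this height (area 288.75 mm²); the cylinder at (1.5, 9.5) is absent (z outside [2.5, 9]); Merging all regions: only the 10.5×27.5 cube is present, so the union is just that shape — area = 288.75 mm²; (whole slice rotated 5° about Z — lengths, areas and connectivity unchanged). Overall, the cross-section is a single solid region. Net area = 288.75 mm².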